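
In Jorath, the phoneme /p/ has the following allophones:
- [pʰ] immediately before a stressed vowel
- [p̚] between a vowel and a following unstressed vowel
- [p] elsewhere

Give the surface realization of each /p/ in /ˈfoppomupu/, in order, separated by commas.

Occurrence 1 (position 3): no conditioning environment matches → elsewhere allophone [p].
Occurrence 2 (position 4): no conditioning environment matches → elsewhere allophone [p].
Occurrence 3 (position 8): between a vowel and a following unstressed vowel → [p̚].

[p], [p], [p̚]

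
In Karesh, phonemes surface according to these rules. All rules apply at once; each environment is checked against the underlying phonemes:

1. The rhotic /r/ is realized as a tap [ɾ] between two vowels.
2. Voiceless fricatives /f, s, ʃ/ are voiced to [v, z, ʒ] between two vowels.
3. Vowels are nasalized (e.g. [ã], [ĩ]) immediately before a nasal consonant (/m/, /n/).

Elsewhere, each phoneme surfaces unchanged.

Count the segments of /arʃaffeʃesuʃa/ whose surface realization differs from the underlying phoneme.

3

Segments that undergo a rule: /ʃ/ → [ʒ] (rule 2); /s/ → [z] (rule 2); /ʃ/ → [ʒ] (rule 2).
All other segments surface unchanged.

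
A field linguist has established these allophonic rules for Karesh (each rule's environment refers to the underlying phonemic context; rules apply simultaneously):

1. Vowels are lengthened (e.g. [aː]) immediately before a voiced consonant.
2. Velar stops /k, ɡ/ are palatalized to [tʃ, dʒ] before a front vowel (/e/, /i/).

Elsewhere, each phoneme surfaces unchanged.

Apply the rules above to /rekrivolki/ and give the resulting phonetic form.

[rekriːvoːltʃi]

/r/ (word-initial): no rule targets it → [r].
/e/ (between /r/ and /k/) fails the environment for rule 1, so it stays [e].
/k/ — between /e/ and /r/; rule 2 does not apply here → [k].
/r/ (between /k/ and /i/): no rule targets it → [r].
/i/ — between /r/ and /v/, before a voiced consonant — surfaces as [iː] (rule 1).
/v/ (between /i/ and /o/) is unaffected → [v].
/o/ — between /v/ and /l/, before a voiced consonant — surfaces as [oː] (rule 1).
/l/ — not in any rule's target class → [l].
Rule 2 applies to /k/ (between /l/ and /i/: before a front vowel) → [tʃ].
/i/ (word-final) is in the target of rule 1 but the environment (before a voiced consonant) is not met → [i].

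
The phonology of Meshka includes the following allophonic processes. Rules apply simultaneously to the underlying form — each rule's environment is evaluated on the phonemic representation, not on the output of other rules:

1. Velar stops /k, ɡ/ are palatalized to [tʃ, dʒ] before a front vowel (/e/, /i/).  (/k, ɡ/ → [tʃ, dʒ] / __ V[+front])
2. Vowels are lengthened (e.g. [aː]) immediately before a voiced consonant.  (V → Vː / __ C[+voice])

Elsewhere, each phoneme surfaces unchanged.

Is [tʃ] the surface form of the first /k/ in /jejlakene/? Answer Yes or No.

Yes

/k/ (between /a/ and /e/): before a front vowel, so rule 1 applies → [tʃ].
The actual realization is [tʃ], which matches [tʃ].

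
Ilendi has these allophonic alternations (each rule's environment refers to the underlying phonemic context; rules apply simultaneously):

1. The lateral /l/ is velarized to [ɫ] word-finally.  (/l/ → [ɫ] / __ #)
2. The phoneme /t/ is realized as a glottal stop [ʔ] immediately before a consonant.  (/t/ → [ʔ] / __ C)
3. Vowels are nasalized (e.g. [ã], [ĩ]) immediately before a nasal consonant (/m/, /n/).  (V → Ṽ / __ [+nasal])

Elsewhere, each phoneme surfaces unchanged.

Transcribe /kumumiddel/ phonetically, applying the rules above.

/k/ — not in any rule's target class → [k].
/u/ — between /k/ and /m/, before a nasal consonant — surfaces as [ũ] (rule 3).
/m/ (between /u/ and /u/) is unaffected → [m].
/u/ — between /m/ and /m/, before a nasal consonant — surfaces as [ũ] (rule 3).
/m/ (between /u/ and /i/): no rule targets it → [m].
/i/ (between /m/ and /d/): rule 3 targets it, but not before a nasal consonant → unchanged [i].
/d/ stays [d].
/d/ stays [d].
/e/ (between /d/ and /l/) fails the environment for rule 3, so it stays [e].
/l/ — word-final, word-finally — surfaces as [ɫ] (rule 1).

[kũmũmiddeɫ]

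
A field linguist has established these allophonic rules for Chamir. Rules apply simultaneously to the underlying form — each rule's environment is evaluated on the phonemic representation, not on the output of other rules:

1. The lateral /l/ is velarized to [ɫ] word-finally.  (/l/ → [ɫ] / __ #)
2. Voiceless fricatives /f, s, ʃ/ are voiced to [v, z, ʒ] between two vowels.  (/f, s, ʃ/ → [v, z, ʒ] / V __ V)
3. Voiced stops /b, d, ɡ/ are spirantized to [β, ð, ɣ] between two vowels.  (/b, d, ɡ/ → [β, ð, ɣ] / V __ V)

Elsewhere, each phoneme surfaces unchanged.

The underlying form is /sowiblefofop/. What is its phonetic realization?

/s/ (word-initial) fails the environment for rule 2, so it stays [s].
/o/ stays [o].
/w/ (between /o/ and /i/): no rule targets it → [w].
/i/ (between /w/ and /b/): no rule targets it → [i].
/b/ (between /i/ and /l/) fails the environment for rule 3, so it stays [b].
/l/ (between /b/ and /e/): rule 1 targets it, but not word-finally → unchanged [l].
/e/ (between /l/ and /f/) is unaffected → [e].
Rule 2 applies to /f/ (between /e/ and /o/: between two vowels) → [v].
/o/ — not in any rule's target class → [o].
/f/ (between /o/ and /o/): between two vowels, so rule 2 applies → [v].
/o/ — not in any rule's target class → [o].
/p/ stays [p].

[sowiblevovop]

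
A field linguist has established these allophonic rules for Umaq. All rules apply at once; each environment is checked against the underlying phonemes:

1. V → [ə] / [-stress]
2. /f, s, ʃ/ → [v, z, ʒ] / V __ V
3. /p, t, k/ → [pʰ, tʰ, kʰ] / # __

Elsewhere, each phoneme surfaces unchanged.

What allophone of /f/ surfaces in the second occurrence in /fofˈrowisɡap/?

/f/ (between /o/ and /r/) fails the environment for rule 2, so it stays [f].

[f]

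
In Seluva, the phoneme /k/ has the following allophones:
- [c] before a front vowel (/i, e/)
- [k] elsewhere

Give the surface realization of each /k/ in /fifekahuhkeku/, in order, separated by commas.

[k], [c], [k]

Occurrence 1 (position 5): no conditioning environment matches → elsewhere allophone [k].
Occurrence 2 (position 10): before a front vowel → [c].
Occurrence 3 (position 12): no conditioning environment matches → elsewhere allophone [k].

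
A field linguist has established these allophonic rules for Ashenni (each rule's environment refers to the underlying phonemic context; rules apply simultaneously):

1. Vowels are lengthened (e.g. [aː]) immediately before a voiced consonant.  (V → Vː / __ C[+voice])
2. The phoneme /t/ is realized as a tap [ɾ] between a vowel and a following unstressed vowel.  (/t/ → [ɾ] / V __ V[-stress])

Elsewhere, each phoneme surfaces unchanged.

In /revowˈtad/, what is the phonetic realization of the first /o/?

[oː]

/o/ (between /v/ and /w/) occurs before a voiced consonant → [oː] by rule 1.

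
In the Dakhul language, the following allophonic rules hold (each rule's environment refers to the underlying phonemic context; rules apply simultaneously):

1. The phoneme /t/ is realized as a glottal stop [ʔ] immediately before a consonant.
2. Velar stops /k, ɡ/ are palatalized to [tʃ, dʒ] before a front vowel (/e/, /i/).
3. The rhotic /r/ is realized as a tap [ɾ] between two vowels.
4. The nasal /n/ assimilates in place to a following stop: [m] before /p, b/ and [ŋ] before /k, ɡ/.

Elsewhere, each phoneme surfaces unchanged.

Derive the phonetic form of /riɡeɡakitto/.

/r/ (word-initial) fails the environment for rule 3, so it stays [r].
/i/ (between /r/ and /ɡ/): no rule targets it → [i].
Rule 2 applies to /ɡ/ (between /i/ and /e/: before a front vowel) → [dʒ].
/e/ stays [e].
/ɡ/ (between /e/ and /a/): rule 2 targets it, but not before a front vowel → unchanged [ɡ].
/a/ (between /ɡ/ and /k/): no rule targets it → [a].
/k/ (between /a/ and /i/): before a front vowel, so rule 2 applies → [tʃ].
/i/ — not in any rule's target class → [i].
/t/ meets the environment for rule 1 (immediately before a consonant) → [ʔ].
/t/ — between /t/ and /o/; rule 1 does not apply here → [t].
/o/ (word-final) is unaffected → [o].

[ridʒeɡatʃiʔto]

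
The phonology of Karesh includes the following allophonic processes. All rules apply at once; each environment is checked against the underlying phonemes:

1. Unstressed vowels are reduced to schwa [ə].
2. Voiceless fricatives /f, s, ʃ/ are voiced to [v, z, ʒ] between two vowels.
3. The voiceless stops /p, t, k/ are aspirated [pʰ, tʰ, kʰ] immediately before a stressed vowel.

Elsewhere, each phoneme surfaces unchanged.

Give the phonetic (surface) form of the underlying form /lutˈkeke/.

[lətˈkʰekə]

/l/ stays [l].
/u/ (between /l/ and /t/): in an unstressed syllable, so rule 1 applies → [ə].
/t/ (between /u/ and /k/) is in the target of rule 3 but the environment (immediately before a stressed vowel) is not met → [t].
/k/ (between /t/ and /e/) occurs immediately before a stressed vowel → [kʰ] by rule 3.
/e/ — between /k/ and /k/; rule 1 does not apply here → [e].
/k/ (between /e/ and /e/) fails the environment for rule 3, so it stays [k].
Rule 1 applies to /e/ (word-final: in an unstressed syllable) → [ə].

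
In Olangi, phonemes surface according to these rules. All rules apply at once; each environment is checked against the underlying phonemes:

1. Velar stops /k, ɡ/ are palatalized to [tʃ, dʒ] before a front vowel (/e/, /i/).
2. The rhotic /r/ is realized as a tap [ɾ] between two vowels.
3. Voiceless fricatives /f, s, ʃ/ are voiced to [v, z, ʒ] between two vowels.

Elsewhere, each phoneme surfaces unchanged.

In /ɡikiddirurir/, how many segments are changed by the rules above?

4

Segments that undergo a rule: /ɡ/ → [dʒ] (rule 1); /k/ → [tʃ] (rule 1); /r/ → [ɾ] (rule 2); /r/ → [ɾ] (rule 2).
All other segments surface unchanged.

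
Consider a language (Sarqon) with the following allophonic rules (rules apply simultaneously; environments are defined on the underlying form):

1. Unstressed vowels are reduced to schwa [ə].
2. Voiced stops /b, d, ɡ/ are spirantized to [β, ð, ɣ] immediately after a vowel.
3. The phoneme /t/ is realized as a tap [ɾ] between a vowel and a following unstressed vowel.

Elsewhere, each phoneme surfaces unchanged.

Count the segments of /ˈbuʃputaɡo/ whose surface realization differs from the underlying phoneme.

5

Segments that undergo a rule: /u/ → [ə] (rule 1); /t/ → [ɾ] (rule 3); /a/ → [ə] (rule 1); /ɡ/ → [ɣ] (rule 2); /o/ → [ə] (rule 1).
All other segments surface unchanged.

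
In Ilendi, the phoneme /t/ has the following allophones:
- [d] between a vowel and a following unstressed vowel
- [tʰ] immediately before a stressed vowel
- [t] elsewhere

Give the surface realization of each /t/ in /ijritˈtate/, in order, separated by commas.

[t], [tʰ], [d]

Occurrence 1 (position 5): no conditioning environment matches → elsewhere allophone [t].
Occurrence 2 (position 6): immediately before a stressed vowel → [tʰ].
Occurrence 3 (position 8): between a vowel and a following unstressed vowel → [d].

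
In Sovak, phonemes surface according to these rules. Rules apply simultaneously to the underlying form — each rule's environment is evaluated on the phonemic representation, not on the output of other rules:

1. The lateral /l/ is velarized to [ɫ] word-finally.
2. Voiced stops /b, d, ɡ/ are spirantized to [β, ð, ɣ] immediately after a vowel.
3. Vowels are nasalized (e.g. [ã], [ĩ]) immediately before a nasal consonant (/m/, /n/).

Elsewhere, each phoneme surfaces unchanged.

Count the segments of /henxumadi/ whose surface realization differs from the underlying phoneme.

Segments that undergo a rule: /e/ → [ẽ] (rule 3); /u/ → [ũ] (rule 3); /d/ → [ð] (rule 2).
All other segments surface unchanged.

3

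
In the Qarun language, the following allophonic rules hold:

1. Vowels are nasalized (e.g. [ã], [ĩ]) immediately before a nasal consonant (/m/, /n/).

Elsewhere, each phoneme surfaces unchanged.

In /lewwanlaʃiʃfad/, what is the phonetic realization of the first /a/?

/a/ (between /w/ and /n/): before a nasal consonant, so rule 1 applies → [ã].

[ã]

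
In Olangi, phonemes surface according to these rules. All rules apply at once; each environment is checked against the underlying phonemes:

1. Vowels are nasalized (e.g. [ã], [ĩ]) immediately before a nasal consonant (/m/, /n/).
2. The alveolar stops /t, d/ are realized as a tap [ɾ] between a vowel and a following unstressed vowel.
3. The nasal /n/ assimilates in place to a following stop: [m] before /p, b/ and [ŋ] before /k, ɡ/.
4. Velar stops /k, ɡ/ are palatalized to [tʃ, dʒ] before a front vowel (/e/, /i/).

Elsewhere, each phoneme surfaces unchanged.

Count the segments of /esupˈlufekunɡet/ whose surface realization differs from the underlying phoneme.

Segments that undergo a rule: /u/ → [ũ] (rule 1); /n/ → [ŋ] (rule 3); /ɡ/ → [dʒ] (rule 4).
All other segments surface unchanged.

3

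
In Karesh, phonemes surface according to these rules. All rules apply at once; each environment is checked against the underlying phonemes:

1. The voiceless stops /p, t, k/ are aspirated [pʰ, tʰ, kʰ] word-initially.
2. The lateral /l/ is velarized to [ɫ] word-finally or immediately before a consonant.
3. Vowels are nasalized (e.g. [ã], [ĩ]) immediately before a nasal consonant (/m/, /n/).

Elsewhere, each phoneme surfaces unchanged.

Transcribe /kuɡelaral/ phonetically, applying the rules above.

/k/ meets the environment for rule 1 (word-initially) → [kʰ].
/u/ (between /k/ and /ɡ/) is in the target of rule 3 but the environment (before a nasal consonant) is not met → [u].
/ɡ/ — not in any rule's target class → [ɡ].
/e/ — between /ɡ/ and /l/; rule 3 does not apply here → [e].
/l/ (between /e/ and /a/): rule 2 targets it, but not word-finally or immediately before a consonant → unchanged [l].
/a/ (between /l/ and /r/): rule 3 targets it, but not before a nasal consonant → unchanged [a].
/r/ — not in any rule's target class → [r].
/a/ (between /r/ and /l/) fails the environment for rule 3, so it stays [a].
/l/ (word-final) occurs word-finally or immediately before a consonant → [ɫ] by rule 2.

[kʰuɡelaraɫ]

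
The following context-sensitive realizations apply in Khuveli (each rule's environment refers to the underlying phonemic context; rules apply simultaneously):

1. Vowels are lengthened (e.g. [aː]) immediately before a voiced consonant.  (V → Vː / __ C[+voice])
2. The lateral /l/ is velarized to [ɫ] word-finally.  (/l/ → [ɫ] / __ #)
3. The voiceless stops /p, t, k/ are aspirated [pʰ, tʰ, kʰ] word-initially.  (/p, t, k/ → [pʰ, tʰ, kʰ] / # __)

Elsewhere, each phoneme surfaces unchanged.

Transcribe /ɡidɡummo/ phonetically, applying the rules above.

/ɡ/ — not in any rule's target class → [ɡ].
/i/ (between /ɡ/ and /d/) occurs before a voiced consonant → [iː] by rule 1.
/d/ (between /i/ and /ɡ/) is unaffected → [d].
/ɡ/ stays [ɡ].
Rule 1 applies to /u/ (between /ɡ/ and /m/: before a voiced consonant) → [uː].
/m/ (between /u/ and /m/): no rule targets it → [m].
/m/ — not in any rule's target class → [m].
/o/ — word-final; rule 1 does not apply here → [o].

[ɡiːdɡuːmmo]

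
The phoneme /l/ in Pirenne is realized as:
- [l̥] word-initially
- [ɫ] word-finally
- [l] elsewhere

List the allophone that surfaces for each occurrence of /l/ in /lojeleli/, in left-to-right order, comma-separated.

Occurrence 1 (position 1): word-initially → [l̥].
Occurrence 2 (position 5): no conditioning environment matches → elsewhere allophone [l].
Occurrence 3 (position 7): no conditioning environment matches → elsewhere allophone [l].

[l̥], [l], [l]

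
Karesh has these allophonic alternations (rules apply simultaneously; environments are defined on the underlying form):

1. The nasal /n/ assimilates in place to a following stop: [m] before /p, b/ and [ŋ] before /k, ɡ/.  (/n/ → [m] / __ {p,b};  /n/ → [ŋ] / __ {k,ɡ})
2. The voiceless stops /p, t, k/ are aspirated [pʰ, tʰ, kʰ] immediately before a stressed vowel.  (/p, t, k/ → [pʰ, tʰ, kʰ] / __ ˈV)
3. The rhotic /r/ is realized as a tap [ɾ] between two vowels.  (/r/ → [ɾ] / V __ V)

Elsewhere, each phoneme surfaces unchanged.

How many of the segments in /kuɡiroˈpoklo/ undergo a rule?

Segments that undergo a rule: /r/ → [ɾ] (rule 3); /p/ → [pʰ] (rule 2).
All other segments surface unchanged.

2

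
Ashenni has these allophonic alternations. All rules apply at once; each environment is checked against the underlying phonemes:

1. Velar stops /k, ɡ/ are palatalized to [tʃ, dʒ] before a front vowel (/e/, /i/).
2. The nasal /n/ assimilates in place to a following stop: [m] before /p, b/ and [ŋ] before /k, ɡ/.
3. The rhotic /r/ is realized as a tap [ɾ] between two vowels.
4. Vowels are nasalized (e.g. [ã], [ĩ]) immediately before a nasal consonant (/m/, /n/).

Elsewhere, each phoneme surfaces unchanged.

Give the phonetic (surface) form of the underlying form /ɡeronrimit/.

[dʒeɾõnrĩmit]

/ɡ/ (word-initial): before a front vowel, so rule 1 applies → [dʒ].
/e/ (between /ɡ/ and /r/): rule 4 targets it, but not before a nasal consonant → unchanged [e].
/r/ meets the environment for rule 3 (between two vowels) → [ɾ].
/o/ (between /r/ and /n/): before a nasal consonant, so rule 4 applies → [õ].
/n/ — between /o/ and /r/; rule 2 does not apply here → [n].
/r/ (between /n/ and /i/) is in the target of rule 3 but the environment (between two vowels) is not met → [r].
Rule 4 applies to /i/ (between /r/ and /m/: before a nasal consonant) → [ĩ].
/m/ (between /i/ and /i/): no rule targets it → [m].
/i/ — between /m/ and /t/; rule 4 does not apply here → [i].
/t/ (word-final): no rule targets it → [t].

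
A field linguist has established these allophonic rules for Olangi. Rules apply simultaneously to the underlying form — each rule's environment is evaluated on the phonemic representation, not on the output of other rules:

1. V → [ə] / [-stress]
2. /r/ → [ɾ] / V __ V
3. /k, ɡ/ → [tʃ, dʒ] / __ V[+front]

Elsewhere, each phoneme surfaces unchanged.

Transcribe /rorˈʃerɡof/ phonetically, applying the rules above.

[rərˈʃerɡəf]

/r/ — word-initial; rule 2 does not apply here → [r].
/o/ (between /r/ and /r/): in an unstressed syllable, so rule 1 applies → [ə].
/r/ (between /o/ and /ʃ/) is in the target of rule 2 but the environment (between two vowels) is not met → [r].
/ʃ/ (between /r/ and /e/) is unaffected → [ʃ].
/e/ — between /ʃ/ and /r/; rule 1 does not apply here → [e].
/r/ (between /e/ and /ɡ/): rule 2 targets it, but not between two vowels → unchanged [r].
/ɡ/ — between /r/ and /o/; rule 3 does not apply here → [ɡ].
/o/ meets the environment for rule 1 (in an unstressed syllable) → [ə].
/f/ — not in any rule's target class → [f].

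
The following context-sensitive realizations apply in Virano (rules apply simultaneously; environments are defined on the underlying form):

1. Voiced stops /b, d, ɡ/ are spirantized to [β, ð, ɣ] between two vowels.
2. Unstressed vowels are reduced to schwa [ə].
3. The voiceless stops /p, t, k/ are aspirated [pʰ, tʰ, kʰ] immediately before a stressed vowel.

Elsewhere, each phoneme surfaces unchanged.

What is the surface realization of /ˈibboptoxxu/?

[ˈibbəptəxxə]

/i/ (word-initial): rule 2 targets it, but not in an unstressed syllable → unchanged [i].
/b/ (between /i/ and /b/) is in the target of rule 1 but the environment (between two vowels) is not met → [b].
/b/ (between /b/ and /o/) is in the target of rule 1 but the environment (between two vowels) is not met → [b].
/o/ (between /b/ and /p/) occurs in an unstressed syllable → [ə] by rule 2.
/p/ (between /o/ and /t/) is in the target of rule 3 but the environment (immediately before a stressed vowel) is not met → [p].
/t/ (between /p/ and /o/) fails the environment for rule 3, so it stays [t].
/o/ meets the environment for rule 2 (in an unstressed syllable) → [ə].
/x/ (between /o/ and /x/) is unaffected → [x].
/x/ — not in any rule's target class → [x].
/u/ — word-final, in an unstressed syllable — surfaces as [ə] (rule 2).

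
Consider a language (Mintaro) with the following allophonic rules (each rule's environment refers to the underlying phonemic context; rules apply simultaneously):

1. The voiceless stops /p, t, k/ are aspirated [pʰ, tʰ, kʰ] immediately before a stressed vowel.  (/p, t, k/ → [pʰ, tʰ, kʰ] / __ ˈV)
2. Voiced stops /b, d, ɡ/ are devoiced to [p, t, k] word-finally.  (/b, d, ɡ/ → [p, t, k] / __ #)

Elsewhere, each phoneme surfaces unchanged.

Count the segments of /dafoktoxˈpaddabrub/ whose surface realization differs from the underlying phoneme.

Segments that undergo a rule: /p/ → [pʰ] (rule 1); /b/ → [p] (rule 2).
All other segments surface unchanged.

2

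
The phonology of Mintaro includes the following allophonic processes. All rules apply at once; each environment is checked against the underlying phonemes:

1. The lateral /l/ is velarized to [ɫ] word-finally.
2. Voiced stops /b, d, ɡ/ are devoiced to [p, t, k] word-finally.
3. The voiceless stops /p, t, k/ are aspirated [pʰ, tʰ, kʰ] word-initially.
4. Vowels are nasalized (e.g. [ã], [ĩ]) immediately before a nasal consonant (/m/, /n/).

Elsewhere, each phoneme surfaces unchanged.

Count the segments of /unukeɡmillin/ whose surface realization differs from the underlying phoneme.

2

Segments that undergo a rule: /u/ → [ũ] (rule 4); /i/ → [ĩ] (rule 4).
All other segments surface unchanged.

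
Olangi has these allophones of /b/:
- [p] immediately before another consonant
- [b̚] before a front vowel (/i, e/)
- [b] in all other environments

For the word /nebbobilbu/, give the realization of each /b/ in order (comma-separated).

[p], [b], [b̚], [b]

Occurrence 1 (position 3): immediately before another consonant → [p].
Occurrence 2 (position 4): no conditioning environment matches → elsewhere allophone [b].
Occurrence 3 (position 6): before a front vowel (/i, e/) → [b̚].
Occurrence 4 (position 9): no conditioning environment matches → elsewhere allophone [b].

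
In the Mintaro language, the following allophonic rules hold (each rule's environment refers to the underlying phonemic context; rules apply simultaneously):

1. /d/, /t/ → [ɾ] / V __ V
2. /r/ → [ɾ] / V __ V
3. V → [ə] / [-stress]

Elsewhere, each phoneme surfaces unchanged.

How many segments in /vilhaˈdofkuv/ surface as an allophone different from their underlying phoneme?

Segments that undergo a rule: /i/ → [ə] (rule 3); /a/ → [ə] (rule 3); /d/ → [ɾ] (rule 1); /u/ → [ə] (rule 3).
All other segments surface unchanged.

4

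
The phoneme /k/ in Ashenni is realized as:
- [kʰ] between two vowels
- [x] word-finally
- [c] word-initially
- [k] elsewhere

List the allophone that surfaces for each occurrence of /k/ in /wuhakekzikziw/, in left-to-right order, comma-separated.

Occurrence 1 (position 5): between two vowels → [kʰ].
Occurrence 2 (position 7): no conditioning environment matches → elsewhere allophone [k].
Occurrence 3 (position 10): no conditioning environment matches → elsewhere allophone [k].

[kʰ], [k], [k]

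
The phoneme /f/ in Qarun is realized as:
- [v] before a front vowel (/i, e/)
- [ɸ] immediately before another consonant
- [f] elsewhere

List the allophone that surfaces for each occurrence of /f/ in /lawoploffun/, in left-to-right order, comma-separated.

Occurrence 1 (position 8): immediately before another consonant → [ɸ].
Occurrence 2 (position 9): no conditioning environment matches → elsewhere allophone [f].

[ɸ], [f]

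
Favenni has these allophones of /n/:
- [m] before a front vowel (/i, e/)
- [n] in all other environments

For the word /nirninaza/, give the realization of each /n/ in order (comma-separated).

Occurrence 1 (position 1): before a front vowel (/i, e/) → [m].
Occurrence 2 (position 4): before a front vowel (/i, e/) → [m].
Occurrence 3 (position 6): no conditioning environment matches → elsewhere allophone [n].

[m], [m], [n]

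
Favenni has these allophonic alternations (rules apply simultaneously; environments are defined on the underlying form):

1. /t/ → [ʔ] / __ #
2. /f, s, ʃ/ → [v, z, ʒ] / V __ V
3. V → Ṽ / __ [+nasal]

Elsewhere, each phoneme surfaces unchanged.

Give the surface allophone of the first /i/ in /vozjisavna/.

/i/ — between /j/ and /s/; rule 3 does not apply here → [i].

[i]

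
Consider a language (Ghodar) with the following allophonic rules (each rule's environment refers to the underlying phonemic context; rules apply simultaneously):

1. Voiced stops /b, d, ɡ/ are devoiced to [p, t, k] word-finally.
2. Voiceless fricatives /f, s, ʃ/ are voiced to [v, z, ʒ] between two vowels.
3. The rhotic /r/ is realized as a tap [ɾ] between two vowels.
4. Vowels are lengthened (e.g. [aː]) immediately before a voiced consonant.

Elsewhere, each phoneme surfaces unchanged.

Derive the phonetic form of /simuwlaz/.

/s/ (word-initial): rule 2 targets it, but not between two vowels → unchanged [s].
/i/ meets the environment for rule 4 (before a voiced consonant) → [iː].
/m/ (between /i/ and /u/) is unaffected → [m].
/u/ (between /m/ and /w/): before a voiced consonant, so rule 4 applies → [uː].
/w/ (between /u/ and /l/): no rule targets it → [w].
/l/ (between /w/ and /a/): no rule targets it → [l].
/a/ (between /l/ and /z/): before a voiced consonant, so rule 4 applies → [aː].
/z/ (word-final) is unaffected → [z].

[siːmuːwlaːz]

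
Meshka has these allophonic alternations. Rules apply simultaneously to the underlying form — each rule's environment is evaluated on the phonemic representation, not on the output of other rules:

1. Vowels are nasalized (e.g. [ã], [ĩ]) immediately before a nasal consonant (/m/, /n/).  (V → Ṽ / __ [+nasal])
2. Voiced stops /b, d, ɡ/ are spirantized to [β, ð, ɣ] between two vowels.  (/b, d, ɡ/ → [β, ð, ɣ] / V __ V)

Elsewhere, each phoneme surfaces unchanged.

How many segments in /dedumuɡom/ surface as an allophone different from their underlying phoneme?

Segments that undergo a rule: /d/ → [ð] (rule 2); /u/ → [ũ] (rule 1); /ɡ/ → [ɣ] (rule 2); /o/ → [õ] (rule 1).
All other segments surface unchanged.

4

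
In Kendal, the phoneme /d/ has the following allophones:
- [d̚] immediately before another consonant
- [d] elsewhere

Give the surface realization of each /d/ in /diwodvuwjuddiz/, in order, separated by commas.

[d], [d̚], [d̚], [d]

Occurrence 1 (position 1): no conditioning environment matches → elsewhere allophone [d].
Occurrence 2 (position 5): immediately before another consonant → [d̚].
Occurrence 3 (position 11): immediately before another consonant → [d̚].
Occurrence 4 (position 12): no conditioning environment matches → elsewhere allophone [d].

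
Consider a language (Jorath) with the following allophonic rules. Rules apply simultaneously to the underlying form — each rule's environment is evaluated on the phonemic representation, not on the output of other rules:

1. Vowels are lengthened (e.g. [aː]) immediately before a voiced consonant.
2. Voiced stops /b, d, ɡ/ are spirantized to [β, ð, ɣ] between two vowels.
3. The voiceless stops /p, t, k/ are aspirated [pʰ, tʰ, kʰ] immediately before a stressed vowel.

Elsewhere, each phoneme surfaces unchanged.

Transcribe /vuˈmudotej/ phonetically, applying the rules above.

/v/ (word-initial): no rule targets it → [v].
/u/ — between /v/ and /m/, before a voiced consonant — surfaces as [uː] (rule 1).
/m/ (between /u/ and /u/) is unaffected → [m].
/u/ (between /m/ and /d/) occurs before a voiced consonant → [uː] by rule 1.
/d/ meets the environment for rule 2 (between two vowels) → [ð].
/o/ (between /d/ and /t/) is in the target of rule 1 but the environment (before a voiced consonant) is not met → [o].
/t/ — between /o/ and /e/; rule 3 does not apply here → [t].
/e/ meets the environment for rule 1 (before a voiced consonant) → [eː].
/j/ — not in any rule's target class → [j].

[vuːˈmuːðoteːj]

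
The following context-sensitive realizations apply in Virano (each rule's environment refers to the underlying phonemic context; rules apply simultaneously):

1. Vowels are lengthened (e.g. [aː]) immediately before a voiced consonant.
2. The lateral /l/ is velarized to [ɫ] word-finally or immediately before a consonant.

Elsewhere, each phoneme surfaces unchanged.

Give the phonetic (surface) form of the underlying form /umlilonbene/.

/u/ (word-initial): before a voiced consonant, so rule 1 applies → [uː].
/m/ — not in any rule's target class → [m].
/l/ (between /m/ and /i/) fails the environment for rule 2, so it stays [l].
/i/ (between /l/ and /l/): before a voiced consonant, so rule 1 applies → [iː].
/l/ (between /i/ and /o/) is in the target of rule 2 but the environment (word-finally or immediately before a consonant) is not met → [l].
/o/ (between /l/ and /n/) occurs before a voiced consonant → [oː] by rule 1.
/n/ (between /o/ and /b/) is unaffected → [n].
/b/ (between /n/ and /e/) is unaffected → [b].
/e/ meets the environment for rule 1 (before a voiced consonant) → [eː].
/n/ (between /e/ and /e/) is unaffected → [n].
/e/ — word-final; rule 1 does not apply here → [e].

[uːmliːloːnbeːne]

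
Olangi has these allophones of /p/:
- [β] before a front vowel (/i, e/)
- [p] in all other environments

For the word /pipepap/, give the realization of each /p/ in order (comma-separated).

Occurrence 1 (position 1): before a front vowel (/i, e/) → [β].
Occurrence 2 (position 3): before a front vowel (/i, e/) → [β].
Occurrence 3 (position 5): no conditioning environment matches → elsewhere allophone [p].
Occurrence 4 (position 7): no conditioning environment matches → elsewhere allophone [p].

[β], [β], [p], [p]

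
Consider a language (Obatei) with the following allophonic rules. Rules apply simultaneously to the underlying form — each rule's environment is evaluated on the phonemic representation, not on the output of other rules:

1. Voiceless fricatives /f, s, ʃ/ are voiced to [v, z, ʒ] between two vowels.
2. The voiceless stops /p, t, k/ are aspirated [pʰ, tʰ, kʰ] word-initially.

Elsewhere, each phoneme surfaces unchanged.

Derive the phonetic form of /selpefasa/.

[selpevaza]

/s/ (word-initial) fails the environment for rule 1, so it stays [s].
/e/ — not in any rule's target class → [e].
/l/ (between /e/ and /p/): no rule targets it → [l].
/p/ — between /l/ and /e/; rule 2 does not apply here → [p].
/e/ stays [e].
/f/ (between /e/ and /a/) occurs between two vowels → [v] by rule 1.
/a/ — not in any rule's target class → [a].
/s/ meets the environment for rule 1 (between two vowels) → [z].
/a/ (word-final): no rule targets it → [a].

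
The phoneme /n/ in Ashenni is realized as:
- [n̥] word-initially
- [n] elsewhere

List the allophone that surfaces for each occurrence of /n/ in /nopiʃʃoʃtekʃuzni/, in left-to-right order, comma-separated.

[n̥], [n]

Occurrence 1 (position 1): word-initially → [n̥].
Occurrence 2 (position 15): no conditioning environment matches → elsewhere allophone [n].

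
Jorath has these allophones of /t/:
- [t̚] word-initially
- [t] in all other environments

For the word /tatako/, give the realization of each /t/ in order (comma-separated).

[t̚], [t]

Occurrence 1 (position 1): word-initially → [t̚].
Occurrence 2 (position 3): no conditioning environment matches → elsewhere allophone [t].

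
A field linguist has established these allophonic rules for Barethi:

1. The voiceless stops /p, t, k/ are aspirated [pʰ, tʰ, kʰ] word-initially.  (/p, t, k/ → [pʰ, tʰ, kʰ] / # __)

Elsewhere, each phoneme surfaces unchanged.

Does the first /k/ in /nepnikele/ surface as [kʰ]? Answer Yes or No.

No

/k/ (between /i/ and /e/): rule 1 targets it, but not word-initially → unchanged [k].
The actual realization is [k], not [kʰ].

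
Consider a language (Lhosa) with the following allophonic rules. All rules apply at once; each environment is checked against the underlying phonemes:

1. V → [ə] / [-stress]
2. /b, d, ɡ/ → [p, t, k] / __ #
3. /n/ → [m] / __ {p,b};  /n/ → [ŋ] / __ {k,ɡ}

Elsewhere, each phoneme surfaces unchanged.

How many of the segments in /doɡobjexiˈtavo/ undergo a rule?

5

Segments that undergo a rule: /o/ → [ə] (rule 1); /o/ → [ə] (rule 1); /e/ → [ə] (rule 1); /i/ → [ə] (rule 1); /o/ → [ə] (rule 1).
All other segments surface unchanged.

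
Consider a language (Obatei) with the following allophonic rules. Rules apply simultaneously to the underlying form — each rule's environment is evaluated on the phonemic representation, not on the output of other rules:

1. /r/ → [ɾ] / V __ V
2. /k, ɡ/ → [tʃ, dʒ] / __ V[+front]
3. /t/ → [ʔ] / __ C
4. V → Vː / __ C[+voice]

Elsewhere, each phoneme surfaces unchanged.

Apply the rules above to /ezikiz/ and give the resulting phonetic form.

[eːzitʃiːz]

Rule 4 applies to /e/ (word-initial: before a voiced consonant) → [eː].
/z/ (between /e/ and /i/): no rule targets it → [z].
/i/ — between /z/ and /k/; rule 4 does not apply here → [i].
/k/ (between /i/ and /i/) occurs before a front vowel → [tʃ] by rule 2.
/i/ (between /k/ and /z/): before a voiced consonant, so rule 4 applies → [iː].
/z/ — not in any rule's target class → [z].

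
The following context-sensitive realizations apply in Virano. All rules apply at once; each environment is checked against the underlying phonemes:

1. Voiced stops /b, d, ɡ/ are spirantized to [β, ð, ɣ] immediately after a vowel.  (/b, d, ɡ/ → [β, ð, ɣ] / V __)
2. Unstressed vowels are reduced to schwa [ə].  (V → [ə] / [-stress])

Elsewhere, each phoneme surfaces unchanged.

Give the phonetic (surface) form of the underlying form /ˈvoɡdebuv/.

[ˈvoɣdəβəv]

/v/ (word-initial): no rule targets it → [v].
/o/ — between /v/ and /ɡ/; rule 2 does not apply here → [o].
/ɡ/ — between /o/ and /d/, immediately after a vowel — surfaces as [ɣ] (rule 1).
/d/ (between /ɡ/ and /e/) fails the environment for rule 1, so it stays [d].
/e/ meets the environment for rule 2 (in an unstressed syllable) → [ə].
Rule 1 applies to /b/ (between /e/ and /u/: immediately after a vowel) → [β].
/u/ (between /b/ and /v/) occurs in an unstressed syllable → [ə] by rule 2.
/v/ (word-final): no rule targets it → [v].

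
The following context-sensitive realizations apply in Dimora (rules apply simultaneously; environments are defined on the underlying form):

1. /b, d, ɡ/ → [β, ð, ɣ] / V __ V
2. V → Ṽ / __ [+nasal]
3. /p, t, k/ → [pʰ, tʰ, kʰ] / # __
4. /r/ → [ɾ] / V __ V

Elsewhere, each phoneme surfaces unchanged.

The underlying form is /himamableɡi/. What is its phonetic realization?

[hĩmãmableɣi]

/h/ stays [h].
/i/ — between /h/ and /m/, before a nasal consonant — surfaces as [ĩ] (rule 2).
/m/ stays [m].
/a/ (between /m/ and /m/): before a nasal consonant, so rule 2 applies → [ã].
/m/ — not in any rule's target class → [m].
/a/ — between /m/ and /b/; rule 2 does not apply here → [a].
/b/ (between /a/ and /l/) fails the environment for rule 1, so it stays [b].
/l/ — not in any rule's target class → [l].
/e/ — between /l/ and /ɡ/; rule 2 does not apply here → [e].
/ɡ/ — between /e/ and /i/, between two vowels — surfaces as [ɣ] (rule 1).
/i/ (word-final) fails the environment for rule 2, so it stays [i].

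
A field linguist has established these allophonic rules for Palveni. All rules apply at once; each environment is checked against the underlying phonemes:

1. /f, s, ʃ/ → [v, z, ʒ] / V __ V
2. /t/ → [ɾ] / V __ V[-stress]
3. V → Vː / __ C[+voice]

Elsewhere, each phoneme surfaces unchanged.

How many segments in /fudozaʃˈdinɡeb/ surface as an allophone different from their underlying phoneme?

4

Segments that undergo a rule: /u/ → [uː] (rule 3); /o/ → [oː] (rule 3); /i/ → [iː] (rule 3); /e/ → [eː] (rule 3).
All other segments surface unchanged.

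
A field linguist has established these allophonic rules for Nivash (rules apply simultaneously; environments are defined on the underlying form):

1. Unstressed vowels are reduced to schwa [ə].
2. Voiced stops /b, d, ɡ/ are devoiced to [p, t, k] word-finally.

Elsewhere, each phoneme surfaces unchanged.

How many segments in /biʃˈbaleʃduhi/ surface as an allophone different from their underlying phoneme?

4

Segments that undergo a rule: /i/ → [ə] (rule 1); /e/ → [ə] (rule 1); /u/ → [ə] (rule 1); /i/ → [ə] (rule 1).
All other segments surface unchanged.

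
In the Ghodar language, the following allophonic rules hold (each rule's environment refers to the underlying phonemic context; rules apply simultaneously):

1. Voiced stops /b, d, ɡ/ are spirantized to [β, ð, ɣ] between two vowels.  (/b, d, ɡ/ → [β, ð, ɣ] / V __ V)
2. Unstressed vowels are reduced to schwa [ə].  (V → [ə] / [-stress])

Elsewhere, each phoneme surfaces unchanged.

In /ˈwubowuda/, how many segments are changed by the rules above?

5

Segments that undergo a rule: /b/ → [β] (rule 1); /o/ → [ə] (rule 2); /u/ → [ə] (rule 2); /d/ → [ð] (rule 1); /a/ → [ə] (rule 2).
All other segments surface unchanged.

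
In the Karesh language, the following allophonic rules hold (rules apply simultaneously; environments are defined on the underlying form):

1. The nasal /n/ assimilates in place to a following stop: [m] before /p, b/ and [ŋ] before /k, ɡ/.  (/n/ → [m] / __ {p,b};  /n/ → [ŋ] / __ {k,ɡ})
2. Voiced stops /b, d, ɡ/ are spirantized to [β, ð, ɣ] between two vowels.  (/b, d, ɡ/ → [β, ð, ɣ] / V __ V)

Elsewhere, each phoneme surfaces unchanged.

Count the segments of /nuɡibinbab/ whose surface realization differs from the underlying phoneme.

Segments that undergo a rule: /ɡ/ → [ɣ] (rule 2); /b/ → [β] (rule 2); /n/ → [m] (rule 1).
All other segments surface unchanged.

3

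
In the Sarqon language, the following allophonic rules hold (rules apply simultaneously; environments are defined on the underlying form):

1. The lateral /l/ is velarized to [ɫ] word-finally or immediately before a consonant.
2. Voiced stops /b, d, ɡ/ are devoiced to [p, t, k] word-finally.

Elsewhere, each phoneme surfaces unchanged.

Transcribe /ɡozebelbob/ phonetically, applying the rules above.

[ɡozebeɫbop]

/ɡ/ — word-initial; rule 2 does not apply here → [ɡ].
/o/ stays [o].
/z/ (between /o/ and /e/): no rule targets it → [z].
/e/ (between /z/ and /b/) is unaffected → [e].
/b/ — between /e/ and /e/; rule 2 does not apply here → [b].
/e/ (between /b/ and /l/) is unaffected → [e].
/l/ (between /e/ and /b/) occurs word-finally or immediately before a consonant → [ɫ] by rule 1.
/b/ (between /l/ and /o/) fails the environment for rule 2, so it stays [b].
/o/ (between /b/ and /b/): no rule targets it → [o].
/b/ (word-final) occurs word-finally → [p] by rule 2.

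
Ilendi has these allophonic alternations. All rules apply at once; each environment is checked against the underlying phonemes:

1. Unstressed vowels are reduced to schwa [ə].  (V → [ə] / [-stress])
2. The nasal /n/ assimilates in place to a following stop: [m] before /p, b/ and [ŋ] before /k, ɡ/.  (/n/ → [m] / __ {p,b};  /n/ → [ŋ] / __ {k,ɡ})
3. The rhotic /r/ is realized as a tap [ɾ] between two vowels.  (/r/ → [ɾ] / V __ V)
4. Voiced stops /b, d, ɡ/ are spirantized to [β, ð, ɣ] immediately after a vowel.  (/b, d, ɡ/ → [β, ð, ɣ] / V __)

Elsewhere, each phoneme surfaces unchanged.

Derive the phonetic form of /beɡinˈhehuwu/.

/b/ (word-initial) is in the target of rule 4 but the environment (immediately after a vowel) is not met → [b].
/e/ (between /b/ and /ɡ/): in an unstressed syllable, so rule 1 applies → [ə].
/ɡ/ (between /e/ and /i/): immediately after a vowel, so rule 4 applies → [ɣ].
/i/ (between /ɡ/ and /n/) occurs in an unstressed syllable → [ə] by rule 1.
/n/ (between /i/ and /h/) fails the environment for rule 2, so it stays [n].
/h/ stays [h].
/e/ (between /h/ and /h/) fails the environment for rule 1, so it stays [e].
/h/ (between /e/ and /u/): no rule targets it → [h].
/u/ (between /h/ and /w/): in an unstressed syllable, so rule 1 applies → [ə].
/w/ stays [w].
/u/ (word-final): in an unstressed syllable, so rule 1 applies → [ə].

[bəɣənˈhehəwə]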